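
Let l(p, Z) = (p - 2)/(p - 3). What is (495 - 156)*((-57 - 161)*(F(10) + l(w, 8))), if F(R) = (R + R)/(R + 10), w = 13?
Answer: -775971/5 ≈ -1.5519e+5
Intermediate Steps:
l(p, Z) = (-2 + p)/(-3 + p)
F(R) = 2*R/(10 + R) (F(R) = (2*R)/(10 + R) = 2*R/(10 + R))
(495 - 156)*((-57 - 161)*(F(10) + l(w, 8))) = (495 - 156)*((-57 - 161)*(2*10/(10 + 10) + (-2 + 13)/(-3 + 13))) = 339*(-218*(2*10/20 + 11/10)) = 339*(-218*(2*10*(1/20) + (⅒)*11)) = 339*(-218*(1 + 11/10)) = 339*(-218*21/10) = 339*(-2289/5) = -775971/5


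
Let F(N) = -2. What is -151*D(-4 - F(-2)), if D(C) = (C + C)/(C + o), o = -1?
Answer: -604/3 ≈ -201.33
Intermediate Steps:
D(C) = 2*C/(-1 + C) (D(C) = (C + C)/(C - 1) = (2*C)/(-1 + C) = 2*C/(-1 + C))
-151*D(-4 - F(-2)) = -302*(-4 - 1*(-2))/(-1 + (-4 - 1*(-2))) = -302*(-4 + 2)/(-1 + (-4 + 2)) = -302*(-2)/(-1 - 2) = -302*(-2)/(-3) = -302*(-2)*(-1)/3 = -151*4/3 = -604/3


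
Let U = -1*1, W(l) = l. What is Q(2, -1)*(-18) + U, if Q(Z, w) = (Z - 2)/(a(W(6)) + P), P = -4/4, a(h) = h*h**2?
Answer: -1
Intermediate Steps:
U = -1
a(h) = h**3
P = -1 (P = -4*1/4 = -1)
Q(Z, w) = -2/215 + Z/215 (Q(Z, w) = (Z - 2)/(6**3 - 1) = (-2 + Z)/(216 - 1) = (-2 + Z)/215 = (-2 + Z)*(1/215) = -2/215 + Z/215)
Q(2, -1)*(-18) + U = (-2/215 + (1/215)*2)*(-18) - 1 = (-2/215 + 2/215)*(-18) - 1 = 0*(-18) - 1 = 0 - 1 = -1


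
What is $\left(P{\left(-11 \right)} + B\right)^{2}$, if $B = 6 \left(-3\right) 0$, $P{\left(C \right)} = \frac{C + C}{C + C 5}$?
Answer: $\frac{1}{9} \approx 0.11111$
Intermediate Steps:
$P{\left(C \right)} = \frac{1}{3}$ ($P{\left(C \right)} = \frac{2 C}{C + 5 C} = \frac{2 C}{6 C} = 2 C \frac{1}{6 C} = \frac{1}{3}$)
$B = 0$ ($B = \left(-18\right) 0 = 0$)
$\left(P{\left(-11 \right)} + B\right)^{2} = \left(\frac{1}{3} + 0\right)^{2} = \left(\frac{1}{3}\right)^{2} = \frac{1}{9}$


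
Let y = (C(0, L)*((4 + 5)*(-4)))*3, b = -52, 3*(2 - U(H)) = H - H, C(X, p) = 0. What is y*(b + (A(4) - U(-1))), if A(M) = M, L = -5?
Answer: 0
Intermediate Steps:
U(H) = 2 (U(H) = 2 - (H - H)/3 = 2 - ⅓*0 = 2 + 0 = 2)
y = 0 (y = (0*((4 + 5)*(-4)))*3 = (0*(9*(-4)))*3 = (0*(-36))*3 = 0*3 = 0)
y*(b + (A(4) - U(-1))) = 0*(-52 + (4 - 1*2)) = 0*(-52 + (4 - 2)) = 0*(-52 + 2) = 0*(-50) = 0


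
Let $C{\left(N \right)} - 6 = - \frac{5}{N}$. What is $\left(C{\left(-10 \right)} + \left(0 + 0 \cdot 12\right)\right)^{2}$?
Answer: $\frac{169}{4} \approx 42.25$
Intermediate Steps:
$C{\left(N \right)} = 6 - \frac{5}{N}$
$\left(C{\left(-10 \right)} + \left(0 + 0 \cdot 12\right)\right)^{2} = \left(\left(6 - \frac{5}{-10}\right) + \left(0 + 0 \cdot 12\right)\right)^{2} = \left(\left(6 - - \frac{1}{2}\right) + \left(0 + 0\right)\right)^{2} = \left(\left(6 + \frac{1}{2}\right) + 0\right)^{2} = \left(\frac{13}{2} + 0\right)^{2} = \left(\frac{13}{2}\right)^{2} = \frac{169}{4}$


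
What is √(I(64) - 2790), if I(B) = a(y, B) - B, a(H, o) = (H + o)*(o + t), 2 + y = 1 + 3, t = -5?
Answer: 4*√65 ≈ 32.249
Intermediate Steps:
y = 2 (y = -2 + (1 + 3) = -2 + 4 = 2)
a(H, o) = (-5 + o)*(H + o) (a(H, o) = (H + o)*(o - 5) = (H + o)*(-5 + o) = (-5 + o)*(H + o))
I(B) = -10 + B² - 4*B (I(B) = (B² - 5*2 - 5*B + 2*B) - B = (B² - 10 - 5*B + 2*B) - B = (-10 + B² - 3*B) - B = -10 + B² - 4*B)
√(I(64) - 2790) = √((-10 + 64² - 4*64) - 2790) = √((-10 + 4096 - 256) - 2790) = √(3830 - 2790) = √1040 = 4*√65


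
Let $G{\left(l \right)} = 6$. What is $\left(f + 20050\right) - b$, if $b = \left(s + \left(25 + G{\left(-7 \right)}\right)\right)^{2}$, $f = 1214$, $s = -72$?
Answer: $19583$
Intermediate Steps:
$b = 1681$ ($b = \left(-72 + \left(25 + 6\right)\right)^{2} = \left(-72 + 31\right)^{2} = \left(-41\right)^{2} = 1681$)
$\left(f + 20050\right) - b = \left(1214 + 20050\right) - 1681 = 21264 - 1681 = 19583$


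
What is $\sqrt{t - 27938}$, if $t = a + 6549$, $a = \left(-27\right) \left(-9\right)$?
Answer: $i \sqrt{21146} \approx 145.42 i$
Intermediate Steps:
$a = 243$
$t = 6792$ ($t = 243 + 6549 = 6792$)
$\sqrt{t - 27938} = \sqrt{6792 - 27938} = \sqrt{-21146} = i \sqrt{21146}$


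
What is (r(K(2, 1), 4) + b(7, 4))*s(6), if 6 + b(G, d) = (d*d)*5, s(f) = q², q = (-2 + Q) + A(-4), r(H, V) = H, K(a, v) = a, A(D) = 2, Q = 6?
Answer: 2736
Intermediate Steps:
q = 6 (q = (-2 + 6) + 2 = 4 + 2 = 6)
s(f) = 36 (s(f) = 6² = 36)
b(G, d) = -6 + 5*d² (b(G, d) = -6 + (d*d)*5 = -6 + d²*5 = -6 + 5*d²)
(r(K(2, 1), 4) + b(7, 4))*s(6) = (2 + (-6 + 5*4²))*36 = (2 + (-6 + 5*16))*36 = (2 + (-6 + 80))*36 = (2 + 74)*36 = 76*36 = 2736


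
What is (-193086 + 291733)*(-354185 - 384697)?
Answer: -72888492654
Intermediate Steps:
(-193086 + 291733)*(-354185 - 384697) = 98647*(-738882) = -72888492654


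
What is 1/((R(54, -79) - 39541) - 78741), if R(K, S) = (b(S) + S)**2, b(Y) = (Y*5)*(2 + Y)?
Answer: 1/920154614 ≈ 1.0868e-9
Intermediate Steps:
b(Y) = 5*Y*(2 + Y) (b(Y) = (5*Y)*(2 + Y) = 5*Y*(2 + Y))
R(K, S) = (S + 5*S*(2 + S))**2 (R(K, S) = (5*S*(2 + S) + S)**2 = (S + 5*S*(2 + S))**2)
1/((R(54, -79) - 39541) - 78741) = 1/(((-79)**2*(11 + 5*(-79))**2 - 39541) - 78741) = 1/((6241*(11 - 395)**2 - 39541) - 78741) = 1/((6241*(-384)**2 - 39541) - 78741) = 1/((6241*147456 - 39541) - 78741) = 1/((920272896 - 39541) - 78741) = 1/(920233355 - 78741) = 1/920154614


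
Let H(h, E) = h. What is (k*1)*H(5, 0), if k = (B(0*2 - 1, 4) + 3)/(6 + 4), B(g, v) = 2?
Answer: 5/2 ≈ 2.5000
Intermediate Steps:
k = ½ (k = (2 + 3)/(6 + 4) = 5/10 = 5*(⅒) = ½ ≈ 0.50000)
(k*1)*H(5, 0) = ((½)*1)*5 = (½)*5 = 5/2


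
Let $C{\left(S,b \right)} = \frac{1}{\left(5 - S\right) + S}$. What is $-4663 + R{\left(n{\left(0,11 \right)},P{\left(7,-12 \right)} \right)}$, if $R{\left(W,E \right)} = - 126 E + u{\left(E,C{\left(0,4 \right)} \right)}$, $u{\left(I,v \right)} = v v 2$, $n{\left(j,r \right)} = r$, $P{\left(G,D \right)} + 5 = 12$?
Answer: $- \frac{138623}{25} \approx -5544.9$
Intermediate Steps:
$C{\left(S,b \right)} = \frac{1}{5}$
$P{\left(G,D \right)} = 7$ ($P{\left(G,D \right)} = -5 + 12 = 7$)
$u{\left(I,v \right)} = 2 v^{2}$ ($u{\left(I,v \right)} = v^{2} \cdot 2 = 2 v^{2}$)
$R{\left(W,E \right)} = \frac{2}{25} - 126 E$ ($R{\left(W,E \right)} = - 126 E + \frac{2}{25} = \frac{2}{25} - 126 E$)
$-4663 + R{\left(n{\left(0,11 \right)},P{\left(7,-12 \right)} \right)} = -4663 + \left(\frac{2}{25} - 882\right) = -4663 - \frac{22048}{25} = - \frac{138623}{25}$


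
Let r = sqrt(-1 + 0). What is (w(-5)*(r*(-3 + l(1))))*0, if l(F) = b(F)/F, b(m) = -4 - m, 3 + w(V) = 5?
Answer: 0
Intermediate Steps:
w(V) = 2 (w(V) = -3 + 5 = 2)
l(F) = (-4 - F)/F
r = I (r = sqrt(-1) = I ≈ 1.0*I)
(w(-5)*(r*(-3 + l(1))))*0 = (2*(I*(-3 + (-4 - 1*1)/1)))*0 = (2*(I*(-3 + 1*(-4 - 1))))*0 = (2*(I*(-3 + 1*(-5))))*0 = (2*(I*(-3 - 5)))*0 = (2*(I*(-8)))*0 = (2*(-8*I))*0 = -16*I*0 = 0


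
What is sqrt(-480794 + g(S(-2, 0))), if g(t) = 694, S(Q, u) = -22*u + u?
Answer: 10*I*sqrt(4801) ≈ 692.89*I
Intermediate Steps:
S(Q, u) = -21*u
sqrt(-480794 + g(S(-2, 0))) = sqrt(-480794 + 694) = sqrt(-480100) = 10*I*sqrt(4801)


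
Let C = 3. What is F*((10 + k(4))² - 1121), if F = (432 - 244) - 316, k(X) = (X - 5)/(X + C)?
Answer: 6421504/49 ≈ 1.3105e+5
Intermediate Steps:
k(X) = (-5 + X)/(3 + X) (k(X) = (X - 5)/(X + 3) = (-5 + X)/(3 + X))
F = -128 (F = 188 - 316 = -128)
F*((10 + k(4))² - 1121) = -128*((10 + (-5 + 4)/(3 + 4))² - 1121) = -128*((10 - 1/7)² - 1121) = -128*((10 + (⅐)*(-1))² - 1121) = -128*((10 - ⅐)² - 1121) = -128*((69/7)² - 1121) = -128*(4761/49 - 1121) = -128*(-50168/49) = 6421504/49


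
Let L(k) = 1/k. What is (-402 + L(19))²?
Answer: 58323769/361 ≈ 1.6156e+5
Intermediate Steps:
(-402 + L(19))² = (-402 + 1/19)² = (-7637/19)² = 58323769/361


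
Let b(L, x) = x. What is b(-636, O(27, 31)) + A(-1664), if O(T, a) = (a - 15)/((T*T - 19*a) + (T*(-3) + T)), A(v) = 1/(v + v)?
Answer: 26581/143104 ≈ 0.18575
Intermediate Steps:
A(v) = 1/(2*v)
O(T, a) = (-15 + a)/(T² - 19*a - 2*T) (O(T, a) = (-15 + a)/((T² - 19*a) + (-3*T + T)) = (-15 + a)/((T² - 19*a) - 2*T) = (-15 + a)/(T² - 19*a - 2*T))
b(-636, O(27, 31)) + A(-1664) = (15 - 1*31)/(-1*27² + 2*27 + 19*31) + (½)/(-1664) = (15 - 31)/(-1*729 + 54 + 589) + (½)*(-1/1664) = -16/(-729 + 54 + 589) - 1/3328 = -16/(-86) - 1/3328 = -1/86*(-16) - 1/3328 = 8/43 - 1/3328 = 26581/143104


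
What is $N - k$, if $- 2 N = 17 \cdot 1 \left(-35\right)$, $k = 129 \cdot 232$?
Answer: $- \frac{59261}{2} \approx -29631.0$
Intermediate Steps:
$k = 29928$
$N = \frac{595}{2}$ ($N = - \frac{17 \cdot 1 \left(-35\right)}{2} = - \frac{17 \left(-35\right)}{2} = \left(- \frac{1}{2}\right) \left(-595\right) = \frac{595}{2} \approx 297.5$)
$N - k = \frac{595}{2} - 29928 = - \frac{59261}{2}$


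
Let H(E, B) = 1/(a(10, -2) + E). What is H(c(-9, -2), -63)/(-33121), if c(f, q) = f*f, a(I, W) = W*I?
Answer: -1/2020381 ≈ -4.9496e-7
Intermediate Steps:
a(I, W) = I*W
c(f, q) = f²
H(E, B) = 1/(-20 + E) (H(E, B) = 1/(10*(-2) + E) = 1/(-20 + E))
H(c(-9, -2), -63)/(-33121) = 1/(-20 + (-9)²*(-33121)) = -1/33121/(-20 + 81) = -1/33121/61 = (1/61)*(-1/33121) = -1/2020381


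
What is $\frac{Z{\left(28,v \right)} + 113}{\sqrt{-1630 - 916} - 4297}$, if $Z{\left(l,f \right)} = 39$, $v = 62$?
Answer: $- \frac{653144}{18466755} - \frac{152 i \sqrt{2546}}{18466755} \approx -0.035369 - 0.00041532 i$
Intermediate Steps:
$\frac{Z{\left(28,v \right)} + 113}{\sqrt{-1630 - 916} - 4297} = \frac{39 + 113}{\sqrt{-1630 - 916} - 4297} = \frac{152}{\sqrt{-2546} - 4297} = \frac{152}{i \sqrt{2546} - 4297} = \frac{152}{-4297 + i \sqrt{2546}}$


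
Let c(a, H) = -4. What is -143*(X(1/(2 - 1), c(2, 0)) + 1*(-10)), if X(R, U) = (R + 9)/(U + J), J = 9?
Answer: 1144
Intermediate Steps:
X(R, U) = (9 + R)/(9 + U) (X(R, U) = (R + 9)/(U + 9) = (9 + R)/(9 + U))
-143*(X(1/(2 - 1), c(2, 0)) + 1*(-10)) = -143*((9 + 1/(2 - 1))/(9 - 4) + 1*(-10)) = -143*((9 + 1/1)/5 - 10) = -143*((9 + 1)/5 - 10) = -143*((1/5)*10 - 10) = -143*(2 - 10) = -143*(-8) = 1144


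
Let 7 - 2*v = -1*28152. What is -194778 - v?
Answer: -417715/2 ≈ -2.0886e+5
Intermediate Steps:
v = 28159/2 (v = 7/2 - (-1)*28152/2 = 7/2 - ½*(-28152) = 7/2 + 14076 = 28159/2 ≈ 14080.)
-194778 - v = -194778 - 1*28159/2 = -194778 - 28159/2 = -417715/2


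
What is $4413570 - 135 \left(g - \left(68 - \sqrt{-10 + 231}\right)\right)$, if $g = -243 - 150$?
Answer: $4475805 - 135 \sqrt{221} \approx 4.4738 \cdot 10^{6}$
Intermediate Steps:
$g = -393$ ($g = -243 - 150 = -393$)
$4413570 - 135 \left(g - \left(68 - \sqrt{-10 + 231}\right)\right) = 4413570 - 135 \left(-393 - \left(68 - \sqrt{-10 + 231}\right)\right) = 4413570 - 135 \left(-393 - \left(68 - \sqrt{221}\right)\right) = 4413570 - 135 \left(-461 + \sqrt{221}\right) = 4413570 - \left(-62235 + 135 \sqrt{221}\right) = 4413570 + \left(62235 - 135 \sqrt{221}\right) = 4475805 - 135 \sqrt{221}$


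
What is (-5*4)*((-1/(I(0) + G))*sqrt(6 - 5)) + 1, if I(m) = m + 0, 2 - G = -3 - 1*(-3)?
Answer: 11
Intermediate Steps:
G = 2 (G = 2 - (-3 - 1*(-3)) = 2 - (-3 + 3) = 2 - 1*0 = 2 + 0 = 2)
I(m) = m
(-5*4)*((-1/(I(0) + G))*sqrt(6 - 5)) + 1 = (-5*4)*((-1/(0 + 2))*sqrt(6 - 5)) + 1 = -20*-1/2*sqrt(1) + 1 = -20*(1/2)*(-1) + 1 = -(-10) + 1 = -20*(-1/2) + 1 = 10 + 1 = 11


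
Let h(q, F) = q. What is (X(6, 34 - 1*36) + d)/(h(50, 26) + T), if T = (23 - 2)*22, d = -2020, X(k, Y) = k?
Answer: -1007/256 ≈ -3.9336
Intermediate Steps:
T = 462 (T = 21*22 = 462)
(X(6, 34 - 1*36) + d)/(h(50, 26) + T) = (6 - 2020)/(50 + 462) = -2014/512 = -2014*1/512 = -1007/256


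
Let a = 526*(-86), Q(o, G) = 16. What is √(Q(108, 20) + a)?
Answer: 2*I*√11305 ≈ 212.65*I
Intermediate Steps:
a = -45236
√(Q(108, 20) + a) = √(16 - 45236) = √(-45220) = 2*I*√11305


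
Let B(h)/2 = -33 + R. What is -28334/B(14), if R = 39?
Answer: -14167/6 ≈ -2361.2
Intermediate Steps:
B(h) = 12 (B(h) = 2*(-33 + 39) = 2*6 = 12)
-28334/B(14) = -28334/12 = -28334*1/12 = -14167/6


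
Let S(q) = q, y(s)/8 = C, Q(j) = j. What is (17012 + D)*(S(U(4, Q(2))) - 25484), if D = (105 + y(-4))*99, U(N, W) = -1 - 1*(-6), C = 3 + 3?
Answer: -819379161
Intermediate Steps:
C = 6
U(N, W) = 5 (U(N, W) = -1 + 6 = 5)
y(s) = 48 (y(s) = 8*6 = 48)
D = 15147 (D = (105 + 48)*99 = 153*99 = 15147)
(17012 + D)*(S(U(4, Q(2))) - 25484) = (17012 + 15147)*(5 - 25484) = 32159*(-25479) = -819379161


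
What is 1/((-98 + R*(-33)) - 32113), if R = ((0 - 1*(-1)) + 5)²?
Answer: -1/33399 ≈ -2.9941e-5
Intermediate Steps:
R = 36 (R = ((0 + 1) + 5)² = (1 + 5)² = 6² = 36)
1/((-98 + R*(-33)) - 32113) = 1/((-98 + 36*(-33)) - 32113) = 1/((-98 - 1188) - 32113) = 1/(-1286 - 32113) = 1/(-33399) = -1/33399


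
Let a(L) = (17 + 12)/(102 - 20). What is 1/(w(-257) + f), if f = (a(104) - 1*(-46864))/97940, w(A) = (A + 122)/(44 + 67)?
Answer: -297149960/219212151 ≈ -1.3555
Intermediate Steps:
w(A) = 122/111 + A/111 (w(A) = (122 + A)/111 = (122 + A)*(1/111) = 122/111 + A/111)
a(L) = 29/82
f = 3842877/8031080 (f = (29/82 - 1*(-46864))/97940 = (29/82 + 46864)*(1/97940) = (3842877/82)*(1/97940) = 3842877/8031080 ≈ 0.47850)
1/(w(-257) + f) = 1/((122/111 + (1/111)*(-257)) + 3842877/8031080) = 1/((122/111 - 257/111) + 3842877/8031080) = 1/(-45/37 + 3842877/8031080) = 1/(-219212151/297149960) = -297149960/219212151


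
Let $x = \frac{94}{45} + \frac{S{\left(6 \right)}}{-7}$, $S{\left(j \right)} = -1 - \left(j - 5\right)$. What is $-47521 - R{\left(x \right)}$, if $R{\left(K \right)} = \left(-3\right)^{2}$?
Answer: $-47530$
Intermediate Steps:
$S{\left(j \right)} = 4 - j$ ($S{\left(j \right)} = -1 - \left(-5 + j\right) = 4 - j$)
$x = \frac{748}{315}$ ($x = \frac{94}{45} + \frac{4 - 6}{-7} = 94 \cdot \frac{1}{45} + \left(4 - 6\right) \left(- \frac{1}{7}\right) = \frac{94}{45} - - \frac{2}{7} = \frac{94}{45} + \frac{2}{7} = \frac{748}{315} \approx 2.3746$)
$R{\left(K \right)} = 9$
$-47521 - R{\left(x \right)} = -47521 - 9 = -47530$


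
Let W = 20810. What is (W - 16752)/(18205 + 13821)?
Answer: 2029/16013 ≈ 0.12671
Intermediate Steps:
(W - 16752)/(18205 + 13821) = (20810 - 16752)/(18205 + 13821) = 4058/32026 = 4058*(1/32026) = 2029/16013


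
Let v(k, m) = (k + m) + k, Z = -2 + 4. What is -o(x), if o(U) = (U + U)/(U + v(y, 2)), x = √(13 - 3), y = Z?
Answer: 10/13 - 6*√10/13 ≈ -0.69028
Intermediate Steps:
Z = 2
y = 2
v(k, m) = m + 2*k
x = √10 ≈ 3.1623
o(U) = 2*U/(6 + U) (o(U) = (U + U)/(U + (2 + 2*2)) = (2*U)/(U + (2 + 4)) = (2*U)/(U + 6) = (2*U)/(6 + U) = 2*U/(6 + U))
-o(x) = -2*√10/(6 + √10)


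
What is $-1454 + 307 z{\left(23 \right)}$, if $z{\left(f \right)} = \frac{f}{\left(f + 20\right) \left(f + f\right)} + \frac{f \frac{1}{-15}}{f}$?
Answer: $- \frac{1897457}{1290} \approx -1470.9$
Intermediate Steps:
$z{\left(f \right)} = - \frac{1}{15} + \frac{1}{2 \left(20 + f\right)}$ ($z{\left(f \right)} = \frac{f}{\left(20 + f\right) 2 f} + \frac{f \left(- \frac{1}{15}\right)}{f} = \frac{f}{2 f \left(20 + f\right)} + \frac{\left(- \frac{1}{15}\right) f}{f} = f \frac{1}{2 f \left(20 + f\right)} - \frac{1}{15} = \frac{1}{2 \left(20 + f\right)} - \frac{1}{15} = - \frac{1}{15} + \frac{1}{2 \left(20 + f\right)}$)
$-1454 + 307 z{\left(23 \right)} = -1454 + 307 \frac{-25 - 46}{30 \left(20 + 23\right)} = -1454 + 307 \frac{-25 - 46}{30 \cdot 43} = -1454 + 307 \cdot \frac{1}{30} \cdot \frac{1}{43} \left(-71\right) = -1454 + 307 \left(- \frac{71}{1290}\right) = -1454 - \frac{21797}{1290} = - \frac{1897457}{1290}$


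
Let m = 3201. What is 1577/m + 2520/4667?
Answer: 15426379/14939067 ≈ 1.0326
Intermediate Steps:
1577/m + 2520/4667 = 1577/3201 + 2520/4667 = 15426379/14939067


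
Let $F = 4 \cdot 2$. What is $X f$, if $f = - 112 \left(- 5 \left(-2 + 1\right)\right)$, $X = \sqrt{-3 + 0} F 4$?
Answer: $- 17920 i \sqrt{3} \approx - 31038.0 i$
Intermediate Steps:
$F = 8$
$X = 32 i \sqrt{3}$ ($X = \sqrt{-3 + 0} \cdot 8 \cdot 4 = \sqrt{-3} \cdot 8 \cdot 4 = i \sqrt{3} \cdot 8 \cdot 4 = 8 i \sqrt{3} \cdot 4 = 32 i \sqrt{3} \approx 55.426 i$)
$f = -560$ ($f = - 112 \left(\left(-5\right) \left(-1\right)\right) = \left(-112\right) 5 = -560$)
$X f = 32 i \sqrt{3} \left(-560\right) = - 17920 i \sqrt{3}$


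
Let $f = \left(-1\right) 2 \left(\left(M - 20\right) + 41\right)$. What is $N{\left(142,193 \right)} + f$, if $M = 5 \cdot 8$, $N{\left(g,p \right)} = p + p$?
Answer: $264$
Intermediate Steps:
$N{\left(g,p \right)} = 2 p$
$M = 40$
$f = -122$ ($f = \left(-1\right) 2 \left(\left(40 - 20\right) + 41\right) = - 2 \left(20 + 41\right) = \left(-2\right) 61 = -122$)
$N{\left(142,193 \right)} + f = 2 \cdot 193 - 122 = 386 - 122 = 264$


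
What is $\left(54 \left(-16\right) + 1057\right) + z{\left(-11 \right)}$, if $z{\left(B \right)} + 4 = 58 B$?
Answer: $-449$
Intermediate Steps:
$z{\left(B \right)} = -4 + 58 B$
$\left(54 \left(-16\right) + 1057\right) + z{\left(-11 \right)} = \left(54 \left(-16\right) + 1057\right) + \left(-4 + 58 \left(-11\right)\right) = \left(-864 + 1057\right) - 642 = 193 - 642 = -449$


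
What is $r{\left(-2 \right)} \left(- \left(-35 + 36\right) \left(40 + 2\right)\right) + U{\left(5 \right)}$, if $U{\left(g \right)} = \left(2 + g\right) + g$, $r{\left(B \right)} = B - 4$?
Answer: $264$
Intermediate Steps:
$r{\left(B \right)} = -4 + B$
$U{\left(g \right)} = 2 + 2 g$
$r{\left(-2 \right)} \left(- \left(-35 + 36\right) \left(40 + 2\right)\right) + U{\left(5 \right)} = \left(-4 - 2\right) \left(- \left(-35 + 36\right) \left(40 + 2\right)\right) + \left(2 + 2 \cdot 5\right) = - 6 \left(- 1 \cdot 42\right) + \left(2 + 10\right) = - 6 \left(\left(-1\right) 42\right) + 12 = \left(-6\right) \left(-42\right) + 12 = 252 + 12 = 264$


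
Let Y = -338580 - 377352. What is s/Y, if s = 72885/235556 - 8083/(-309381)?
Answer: -24453233333/52174654793119152 ≈ -4.6868e-7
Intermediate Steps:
Y = -715932
s = 24453233333/72876550836 (s = 72885*(1/235556) - 8083*(-1/309381) = 72885/235556 + 8083/309381 = 24453233333/72876550836 ≈ 0.33554)
s/Y = (24453233333/72876550836)/(-715932) = (24453233333/72876550836)*(-1/715932) = -24453233333/52174654793119152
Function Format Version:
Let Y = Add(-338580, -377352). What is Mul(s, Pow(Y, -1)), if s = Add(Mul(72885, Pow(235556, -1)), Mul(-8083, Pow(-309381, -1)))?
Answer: Rational(-24453233333, 52174654793119152) ≈ -4.6868e-7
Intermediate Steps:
Y = -715932
s = Rational(24453233333, 72876550836) (s = Add(Mul(72885, Rational(1, 235556)), Mul(-8083, Rational(-1, 309381))) = Add(Rational(72885, 235556), Rational(8083, 309381)) = Rational(24453233333, 72876550836) ≈ 0.33554)
Mul(s, Pow(Y, -1)) = Mul(Rational(24453233333, 72876550836), Pow(-715932, -1)) = Mul(Rational(24453233333, 72876550836), Rational(-1, 715932)) = Rational(-24453233333, 52174654793119152)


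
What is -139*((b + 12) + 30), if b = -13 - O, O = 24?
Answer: -695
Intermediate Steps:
b = -37 (b = -13 - 1*24 = -13 - 24 = -37)
-139*((b + 12) + 30) = -139*((-37 + 12) + 30) = -139*(-25 + 30) = -139*5 = -695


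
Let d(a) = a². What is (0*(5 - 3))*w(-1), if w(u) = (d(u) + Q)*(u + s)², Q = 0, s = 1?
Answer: 0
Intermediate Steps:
w(u) = u²*(1 + u)² (w(u) = (u² + 0)*(u + 1)² = u²*(1 + u)²)
(0*(5 - 3))*w(-1) = (0*(5 - 3))*((-1)²*(1 - 1)²) = (0*2)*(1*0²) = 0*(1*0) = 0*0 = 0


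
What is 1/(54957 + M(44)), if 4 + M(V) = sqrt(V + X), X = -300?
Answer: 54953/3019832465 - 16*I/3019832465 ≈ 1.8197e-5 - 5.2983e-9*I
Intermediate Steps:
M(V) = -4 + sqrt(-300 + V) (M(V) = -4 + sqrt(V - 300) = -4 + sqrt(-300 + V))
1/(54957 + M(44)) = 1/(54957 + (-4 + sqrt(-300 + 44))) = 1/(54957 + (-4 + sqrt(-256))) = 1/(54957 + (-4 + 16*I)) = 1/(54953 + 16*I) = (54953 - 16*I)/3019832465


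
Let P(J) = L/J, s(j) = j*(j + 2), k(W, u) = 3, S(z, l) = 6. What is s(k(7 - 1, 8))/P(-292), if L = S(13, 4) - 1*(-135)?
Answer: -1460/47 ≈ -31.064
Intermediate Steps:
s(j) = j*(2 + j)
L = 141 (L = 6 - 1*(-135) = 6 + 135 = 141)
P(J) = 141/J
s(k(7 - 1, 8))/P(-292) = (3*(2 + 3))/((141/(-292))) = (3*5)/((141*(-1/292))) = 15/(-141/292) = 15*(-292/141) = -1460/47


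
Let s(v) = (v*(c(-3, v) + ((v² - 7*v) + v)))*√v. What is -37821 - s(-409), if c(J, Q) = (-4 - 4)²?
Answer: -37821 + 69447791*I*√409 ≈ -37821.0 + 1.4045e+9*I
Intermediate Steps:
c(J, Q) = 64 (c(J, Q) = (-8)² = 64)
s(v) = v^(3/2)*(64 + v² - 6*v) (s(v) = (v*(64 + ((v² - 7*v) + v)))*√v = (v*(64 + (v² - 6*v)))*√v = (v*(64 + v² - 6*v))*√v = v^(3/2)*(64 + v² - 6*v))
-37821 - s(-409) = -37821 - (-409)^(3/2)*(64 + (-409)² - 6*(-409)) = -37821 - (-409*I*√409)*(64 + 167281 + 2454) = -37821 - (-409*I*√409)*169799 = -37821 - (-69447791)*I*√409 = -37821 + 69447791*I*√409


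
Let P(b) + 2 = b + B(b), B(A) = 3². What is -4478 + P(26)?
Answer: -4445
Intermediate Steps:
B(A) = 9
P(b) = 7 + b (P(b) = -2 + (b + 9) = -2 + (9 + b) = 7 + b)
-4478 + P(26) = -4478 + (7 + 26) = -4478 + 33 = -4445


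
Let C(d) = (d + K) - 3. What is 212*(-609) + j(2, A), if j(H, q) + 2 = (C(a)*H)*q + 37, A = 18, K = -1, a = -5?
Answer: -129397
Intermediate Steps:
C(d) = -4 + d (C(d) = (d - 1) - 3 = (-1 + d) - 3 = -4 + d)
j(H, q) = 35 - 9*H*q (j(H, q) = -2 + (((-4 - 5)*H)*q + 37) = -2 + ((-9*H)*q + 37) = -2 + (-9*H*q + 37) = -2 + (37 - 9*H*q) = 35 - 9*H*q)
212*(-609) + j(2, A) = 212*(-609) + (35 - 9*2*18) = -129108 + (35 - 324) = -129108 - 289 = -129397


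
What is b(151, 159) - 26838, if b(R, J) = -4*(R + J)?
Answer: -28078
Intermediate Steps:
b(R, J) = -4*J - 4*R (b(R, J) = -4*(J + R) = -4*J - 4*R)
b(151, 159) - 26838 = (-4*159 - 4*151) - 26838 = (-636 - 604) - 26838 = -1240 - 26838 = -28078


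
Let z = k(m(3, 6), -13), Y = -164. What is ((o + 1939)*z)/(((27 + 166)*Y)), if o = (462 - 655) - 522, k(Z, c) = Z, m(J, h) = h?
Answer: -1836/7913 ≈ -0.23202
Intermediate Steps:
z = 6
o = -715 (o = -193 - 522 = -715)
((o + 1939)*z)/(((27 + 166)*Y)) = ((-715 + 1939)*6)/(((27 + 166)*(-164))) = (1224*6)/((193*(-164))) = 7344/(-31652) = 7344*(-1/31652) = -1836/7913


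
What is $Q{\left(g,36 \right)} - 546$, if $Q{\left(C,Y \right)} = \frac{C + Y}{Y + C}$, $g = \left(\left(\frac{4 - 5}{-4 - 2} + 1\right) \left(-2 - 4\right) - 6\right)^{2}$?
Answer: $-545$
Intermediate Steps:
$g = 169$ ($g = \left(\left(- \frac{1}{-6} + 1\right) \left(-6\right) - 6\right)^{2} = \left(\left(\left(-1\right) \left(- \frac{1}{6}\right) + 1\right) \left(-6\right) - 6\right)^{2} = \left(\left(\frac{1}{6} + 1\right) \left(-6\right) - 6\right)^{2} = \left(\frac{7}{6} \left(-6\right) - 6\right)^{2} = \left(-7 - 6\right)^{2} = \left(-13\right)^{2} = 169$)
$Q{\left(C,Y \right)} = 1$ ($Q{\left(C,Y \right)} = \frac{C + Y}{C + Y} = 1$)
$Q{\left(g,36 \right)} - 546 = 1 - 546 = -545$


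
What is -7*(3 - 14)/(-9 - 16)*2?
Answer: -154/25 ≈ -6.1600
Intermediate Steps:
-7*(3 - 14)/(-9 - 16)*2 = -(-77)/(-25)*2 = -(-77)*(-1)/25*2 = -7*11/25*2 = -77/25*2 = -154/25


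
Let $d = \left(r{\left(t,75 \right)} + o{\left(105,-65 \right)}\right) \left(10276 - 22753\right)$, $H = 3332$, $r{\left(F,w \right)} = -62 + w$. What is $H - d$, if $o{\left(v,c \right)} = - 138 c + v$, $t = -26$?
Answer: $113394308$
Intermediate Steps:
$o{\left(v,c \right)} = v - 138 c$
$d = -113390976$ ($d = \left(\left(-62 + 75\right) + \left(105 - -8970\right)\right) \left(10276 - 22753\right) = \left(13 + \left(105 + 8970\right)\right) \left(-12477\right) = \left(13 + 9075\right) \left(-12477\right) = 9088 \left(-12477\right) = -113390976$)
$H - d = 3332 - -113390976 = 3332 + 113390976 = 113394308$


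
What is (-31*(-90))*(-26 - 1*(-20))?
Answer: -16740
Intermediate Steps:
(-31*(-90))*(-26 - 1*(-20)) = 2790*(-26 + 20) = 2790*(-6) = -16740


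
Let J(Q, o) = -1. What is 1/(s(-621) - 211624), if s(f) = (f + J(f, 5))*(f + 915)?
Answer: -1/394492 ≈ -2.5349e-6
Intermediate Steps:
s(f) = (-1 + f)*(915 + f) (s(f) = (f - 1)*(f + 915) = (-1 + f)*(915 + f))
1/(s(-621) - 211624) = 1/((-915 + (-621)**2 + 914*(-621)) - 211624) = 1/((-915 + 385641 - 567594) - 211624) = 1/(-182868 - 211624) = 1/(-394492) = -1/394492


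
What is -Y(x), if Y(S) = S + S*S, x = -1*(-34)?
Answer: -1190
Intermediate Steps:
x = 34
Y(S) = S + S²
-Y(x) = -34*(1 + 34) = -34*35 = -1*1190 = -1190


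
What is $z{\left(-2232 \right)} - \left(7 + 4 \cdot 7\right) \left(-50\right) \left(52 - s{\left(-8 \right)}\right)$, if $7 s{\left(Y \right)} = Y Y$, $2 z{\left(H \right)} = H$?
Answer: $73884$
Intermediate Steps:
$z{\left(H \right)} = \frac{H}{2}$
$s{\left(Y \right)} = \frac{Y^{2}}{7}$ ($s{\left(Y \right)} = \frac{Y Y}{7} = \frac{Y^{2}}{7}$)
$z{\left(-2232 \right)} - \left(7 + 4 \cdot 7\right) \left(-50\right) \left(52 - s{\left(-8 \right)}\right) = \frac{1}{2} \left(-2232\right) - \left(7 + 4 \cdot 7\right) \left(-50\right) \left(52 - \frac{\left(-8\right)^{2}}{7}\right) = -1116 - \left(7 + 28\right) \left(-50\right) \left(52 - \frac{1}{7} \cdot 64\right) = -1116 - 35 \left(-50\right) \left(52 - \frac{64}{7}\right) = -1116 - - 1750 \left(52 - \frac{64}{7}\right) = -1116 - \left(-1750\right) \frac{300}{7} = -1116 - -75000 = -1116 + 75000 = 73884$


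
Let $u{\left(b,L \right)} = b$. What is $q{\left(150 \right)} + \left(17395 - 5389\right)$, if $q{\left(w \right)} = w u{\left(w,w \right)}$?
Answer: $34506$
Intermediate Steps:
$q{\left(w \right)} = w^{2}$ ($q{\left(w \right)} = w w = w^{2}$)
$q{\left(150 \right)} + \left(17395 - 5389\right) = 150^{2} + \left(17395 - 5389\right) = 22500 + \left(17395 - 5389\right) = 22500 + 12006 = 34506$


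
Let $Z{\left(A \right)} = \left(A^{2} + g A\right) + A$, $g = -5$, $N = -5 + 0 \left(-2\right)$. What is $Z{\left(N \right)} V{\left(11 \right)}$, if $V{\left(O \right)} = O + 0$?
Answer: $495$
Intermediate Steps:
$N = -5$ ($N = -5 + 0 = -5$)
$V{\left(O \right)} = O$
$Z{\left(A \right)} = A^{2} - 4 A$ ($Z{\left(A \right)} = \left(A^{2} - 5 A\right) + A = A^{2} - 4 A$)
$Z{\left(N \right)} V{\left(11 \right)} = - 5 \left(-4 - 5\right) 11 = \left(-5\right) \left(-9\right) 11 = 45 \cdot 11 = 495$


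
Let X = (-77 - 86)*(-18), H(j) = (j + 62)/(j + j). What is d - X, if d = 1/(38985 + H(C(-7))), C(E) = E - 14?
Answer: -4803923244/1637329 ≈ -2934.0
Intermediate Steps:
C(E) = -14 + E
H(j) = (62 + j)/(2*j) (H(j) = (62 + j)/((2*j)) = (62 + j)*(1/(2*j)) = (62 + j)/(2*j))
X = 2934 (X = -163*(-18) = 2934)
d = 42/1637329 (d = 1/(38985 + (62 + (-14 - 7))/(2*(-14 - 7))) = 1/(38985 + (½)*(62 - 21)/(-21)) = 1/(38985 + (½)*(-1/21)*41) = 1/(38985 - 41/42) = 1/(1637329/42) = 42/1637329 ≈ 2.5652e-5)
d - X = 42/1637329 - 1*2934 = 42/1637329 - 2934 = -4803923244/1637329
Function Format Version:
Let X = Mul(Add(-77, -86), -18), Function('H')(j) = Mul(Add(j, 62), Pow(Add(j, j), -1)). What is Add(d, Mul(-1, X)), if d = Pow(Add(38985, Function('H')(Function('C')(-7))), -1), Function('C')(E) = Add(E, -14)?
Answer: Rational(-4803923244, 1637329) ≈ -2934.0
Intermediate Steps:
Function('C')(E) = Add(-14, E)
Function('H')(j) = Mul(Rational(1, 2), Pow(j, -1), Add(62, j)) (Function('H')(j) = Mul(Add(62, j), Pow(Mul(2, j), -1)) = Mul(Add(62, j), Mul(Rational(1, 2), Pow(j, -1))) = Mul(Rational(1, 2), Pow(j, -1), Add(62, j)))
X = 2934 (X = Mul(-163, -18) = 2934)
d = Rational(42, 1637329) (d = Pow(Add(38985, Mul(Rational(1, 2), Pow(Add(-14, -7), -1), Add(62, Add(-14, -7)))), -1) = Pow(Add(38985, Mul(Rational(1, 2), Pow(-21, -1), Add(62, -21))), -1) = Pow(Add(38985, Mul(Rational(1, 2), Rational(-1, 21), 41)), -1) = Pow(Add(38985, Rational(-41, 42)), -1) = Pow(Rational(1637329, 42), -1) = Rational(42, 1637329) ≈ 2.5652e-5)
Add(d, Mul(-1, X)) = Add(Rational(42, 1637329), Mul(-1, 2934)) = Add(Rational(42, 1637329), -2934) = Rational(-4803923244, 1637329)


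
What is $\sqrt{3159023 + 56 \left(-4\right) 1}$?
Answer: $\sqrt{3158799} \approx 1777.3$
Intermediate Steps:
$\sqrt{3159023 + 56 \left(-4\right) 1} = \sqrt{3159023 - 224} = \sqrt{3158799}$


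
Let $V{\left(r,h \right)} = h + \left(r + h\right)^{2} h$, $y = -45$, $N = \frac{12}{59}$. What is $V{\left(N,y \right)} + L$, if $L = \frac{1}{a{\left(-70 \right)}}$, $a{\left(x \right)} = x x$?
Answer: $- \frac{1541059061519}{17056900} \approx -90348.0$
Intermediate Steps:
$a{\left(x \right)} = x^{2}$
$N = \frac{12}{59}$ ($N = 12 \cdot \frac{1}{59} = \frac{12}{59} \approx 0.20339$)
$L = \frac{1}{4900}$ ($L = \frac{1}{\left(-70\right)^{2}} = \frac{1}{4900} \approx 0.00020408$)
$V{\left(r,h \right)} = h + h \left(h + r\right)^{2}$ ($V{\left(r,h \right)} = h + \left(h + r\right)^{2} h = h + h \left(h + r\right)^{2}$)
$V{\left(N,y \right)} + L = - 45 \left(1 + \left(-45 + \frac{12}{59}\right)^{2}\right) + \frac{1}{4900} = - 45 \left(1 + \left(- \frac{2643}{59}\right)^{2}\right) + \frac{1}{4900} = - 45 \left(1 + \frac{6985449}{3481}\right) + \frac{1}{4900} = \left(-45\right) \frac{6988930}{3481} + \frac{1}{4900} = - \frac{314501850}{3481} + \frac{1}{4900} = - \frac{1541059061519}{17056900}$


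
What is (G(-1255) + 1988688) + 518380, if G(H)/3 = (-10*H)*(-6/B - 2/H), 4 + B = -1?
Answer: 2552308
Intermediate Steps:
B = -5 (B = -4 - 1 = -5)
G(H) = -30*H*(6/5 - 2/H) (G(H) = 3*((-10*H)*(-6/(-5) - 2/H)) = 3*((-10*H)*(-6*(-1/5) - 2/H)) = 3*((-10*H)*(6/5 - 2/H)) = 3*(-10*H*(6/5 - 2/H)) = -30*H*(6/5 - 2/H))
(G(-1255) + 1988688) + 518380 = ((60 - 36*(-1255)) + 1988688) + 518380 = ((60 + 45180) + 1988688) + 518380 = (45240 + 1988688) + 518380 = 2033928 + 518380 = 2552308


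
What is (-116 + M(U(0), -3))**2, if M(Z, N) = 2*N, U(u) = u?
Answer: 14884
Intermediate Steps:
(-116 + M(U(0), -3))**2 = (-116 + 2*(-3))**2 = (-116 - 6)**2 = (-122)**2 = 14884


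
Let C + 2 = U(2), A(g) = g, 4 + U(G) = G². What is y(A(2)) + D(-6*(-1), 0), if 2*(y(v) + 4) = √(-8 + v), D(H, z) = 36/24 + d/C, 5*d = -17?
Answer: -⅘ + I*√6/2 ≈ -0.8 + 1.2247*I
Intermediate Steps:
U(G) = -4 + G²
d = -17/5 (d = (⅕)*(-17) = -17/5 ≈ -3.4000)
C = -2 (C = -2 + (-4 + 2²) = -2 + (-4 + 4) = -2 + 0 = -2)
D(H, z) = 16/5 (D(H, z) = 36/24 - 17/5/(-2) = 36*(1/24) - 17/5*(-½) = 3/2 + 17/10 = 16/5)
y(v) = -4 + √(-8 + v)/2
y(A(2)) + D(-6*(-1), 0) = (-4 + √(-8 + 2)/2) + 16/5 = (-4 + √(-6)/2) + 16/5 = (-4 + (I*√6)/2) + 16/5 = (-4 + I*√6/2) + 16/5 = -⅘ + I*√6/2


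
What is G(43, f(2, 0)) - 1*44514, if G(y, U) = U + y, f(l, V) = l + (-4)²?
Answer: -44453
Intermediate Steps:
f(l, V) = 16 + l (f(l, V) = l + 16 = 16 + l)
G(43, f(2, 0)) - 1*44514 = ((16 + 2) + 43) - 1*44514 = (18 + 43) - 44514 = 61 - 44514 = -44453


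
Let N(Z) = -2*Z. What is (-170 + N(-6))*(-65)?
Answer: 10270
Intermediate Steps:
(-170 + N(-6))*(-65) = (-170 - 2*(-6))*(-65) = (-170 + 12)*(-65) = -158*(-65) = 10270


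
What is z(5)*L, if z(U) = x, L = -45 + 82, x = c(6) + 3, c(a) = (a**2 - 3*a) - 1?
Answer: 740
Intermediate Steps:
c(a) = -1 + a**2 - 3*a
x = 20 (x = (-1 + 6**2 - 3*6) + 3 = (-1 + 36 - 18) + 3 = 17 + 3 = 20)
L = 37
z(U) = 20
z(5)*L = 20*37 = 740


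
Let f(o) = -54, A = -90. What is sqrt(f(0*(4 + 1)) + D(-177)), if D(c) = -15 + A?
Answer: I*sqrt(159) ≈ 12.61*I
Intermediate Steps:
D(c) = -105 (D(c) = -15 - 90 = -105)
sqrt(f(0*(4 + 1)) + D(-177)) = sqrt(-54 - 105) = sqrt(-159) = I*sqrt(159)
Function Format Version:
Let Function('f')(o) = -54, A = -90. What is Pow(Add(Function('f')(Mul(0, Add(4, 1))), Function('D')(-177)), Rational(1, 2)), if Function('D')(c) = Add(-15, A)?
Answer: Mul(I, Pow(159, Rational(1, 2))) ≈ Mul(12.610, I)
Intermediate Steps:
Function('D')(c) = -105 (Function('D')(c) = Add(-15, -90) = -105)
Pow(Add(Function('f')(Mul(0, Add(4, 1))), Function('D')(-177)), Rational(1, 2)) = Pow(Add(-54, -105), Rational(1, 2)) = Pow(-159, Rational(1, 2)) = Mul(I, Pow(159, Rational(1, 2)))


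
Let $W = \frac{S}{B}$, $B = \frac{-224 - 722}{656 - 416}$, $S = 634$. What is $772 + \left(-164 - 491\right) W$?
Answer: $\frac{50197556}{473} \approx 1.0613 \cdot 10^{5}$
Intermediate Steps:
$B = - \frac{473}{120}$ ($B = - \frac{946}{240} = \left(-946\right) \frac{1}{240} = - \frac{473}{120} \approx -3.9417$)
$W = - \frac{76080}{473}$ ($W = \frac{634}{- \frac{473}{120}} = 634 \left(- \frac{120}{473}\right) = - \frac{76080}{473} \approx -160.85$)
$772 + \left(-164 - 491\right) W = 772 + \left(-164 - 491\right) \left(- \frac{76080}{473}\right) = 772 - - \frac{49832400}{473} = 772 + \frac{49832400}{473} = \frac{50197556}{473}$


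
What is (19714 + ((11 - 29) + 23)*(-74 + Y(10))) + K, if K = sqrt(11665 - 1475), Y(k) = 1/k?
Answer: 38689/2 + sqrt(10190) ≈ 19445.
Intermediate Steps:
K = sqrt(10190) ≈ 100.95
(19714 + ((11 - 29) + 23)*(-74 + Y(10))) + K = (19714 + ((11 - 29) + 23)*(-74 + 1/10)) + sqrt(10190) = (19714 + (-18 + 23)*(-74 + 1/10)) + sqrt(10190) = (19714 + 5*(-739/10)) + sqrt(10190) = (19714 - 739/2) + sqrt(10190) = 38689/2 + sqrt(10190)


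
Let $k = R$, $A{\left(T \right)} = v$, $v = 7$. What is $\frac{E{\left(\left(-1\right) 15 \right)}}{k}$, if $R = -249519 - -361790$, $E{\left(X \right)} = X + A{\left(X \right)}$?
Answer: $- \frac{8}{112271} \approx -7.1256 \cdot 10^{-5}$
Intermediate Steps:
$A{\left(T \right)} = 7$
$E{\left(X \right)} = 7 + X$ ($E{\left(X \right)} = X + 7 = 7 + X$)
$R = 112271$ ($R = -249519 + 361790 = 112271$)
$k = 112271$
$\frac{E{\left(\left(-1\right) 15 \right)}}{k} = \frac{7 - 15}{112271} = \left(7 - 15\right) \frac{1}{112271} = \left(-8\right) \frac{1}{112271} = - \frac{8}{112271}$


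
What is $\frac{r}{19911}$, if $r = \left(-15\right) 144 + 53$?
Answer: $- \frac{2107}{19911} \approx -0.10582$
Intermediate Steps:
$r = -2107$ ($r = -2160 + 53 = -2107$)
$\frac{r}{19911} = - \frac{2107}{19911}$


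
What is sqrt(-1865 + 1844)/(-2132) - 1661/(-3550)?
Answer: 1661/3550 - I*sqrt(21)/2132 ≈ 0.46789 - 0.0021494*I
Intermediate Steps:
sqrt(-1865 + 1844)/(-2132) - 1661/(-3550) = sqrt(-21)*(-1/2132) - 1661*(-1/3550) = (I*sqrt(21))*(-1/2132) + 1661/3550 = -I*sqrt(21)/2132 + 1661/3550 = 1661/3550 - I*sqrt(21)/2132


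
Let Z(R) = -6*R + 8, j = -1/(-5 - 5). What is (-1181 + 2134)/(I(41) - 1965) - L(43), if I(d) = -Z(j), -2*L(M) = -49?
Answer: -123192/4931 ≈ -24.983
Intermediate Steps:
L(M) = 49/2 (L(M) = -½*(-49) = 49/2)
j = ⅒ (j = -1/(-10) = -1*(-⅒) = ⅒ ≈ 0.10000)
Z(R) = 8 - 6*R
I(d) = -37/5 (I(d) = -(8 - 6*⅒) = -(8 - ⅗) = -1*37/5 = -37/5)
(-1181 + 2134)/(I(41) - 1965) - L(43) = (-1181 + 2134)/(-37/5 - 1965) - 1*49/2 = 953/(-9862/5) - 49/2 = 953*(-5/9862) - 49/2 = -4765/9862 - 49/2 = -123192/4931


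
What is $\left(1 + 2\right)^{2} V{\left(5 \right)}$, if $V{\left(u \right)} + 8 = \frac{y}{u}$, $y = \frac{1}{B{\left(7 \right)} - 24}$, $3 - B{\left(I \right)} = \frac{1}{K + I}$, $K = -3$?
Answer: $- \frac{30636}{425} \approx -72.085$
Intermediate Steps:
$B{\left(I \right)} = 3 - \frac{1}{-3 + I}$
$y = - \frac{4}{85}$ ($y = \frac{1}{\frac{-10 + 3 \cdot 7}{-3 + 7} - 24} = \frac{1}{\frac{-10 + 21}{4} - 24} = \frac{1}{\frac{1}{4} \cdot 11 - 24} = \frac{1}{\frac{11}{4} - 24} = \frac{1}{- \frac{85}{4}} = - \frac{4}{85} \approx -0.047059$)
$V{\left(u \right)} = -8 - \frac{4}{85 u}$
$\left(1 + 2\right)^{2} V{\left(5 \right)} = \left(1 + 2\right)^{2} \left(-8 - \frac{4}{85 \cdot 5}\right) = 3^{2} \left(-8 - \frac{4}{425}\right) = 9 \left(-8 - \frac{4}{425}\right) = 9 \left(- \frac{3404}{425}\right) = - \frac{30636}{425}$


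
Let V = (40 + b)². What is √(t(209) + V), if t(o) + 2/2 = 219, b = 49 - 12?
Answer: 3*√683 ≈ 78.403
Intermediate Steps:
b = 37
t(o) = 218 (t(o) = -1 + 219 = 218)
V = 5929 (V = (40 + 37)² = 77² = 5929)
√(t(209) + V) = √(218 + 5929) = √6147 = 3*√683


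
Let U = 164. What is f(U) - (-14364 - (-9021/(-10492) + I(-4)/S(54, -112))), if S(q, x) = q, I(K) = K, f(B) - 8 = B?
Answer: 4118038807/283284 ≈ 14537.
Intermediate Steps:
f(B) = 8 + B
f(U) - (-14364 - (-9021/(-10492) + I(-4)/S(54, -112))) = (8 + 164) - (-14364 - (-9021/(-10492) - 4/54)) = 172 - (-14364 - (-9021*(-1/10492) - 4*1/54)) = 172 - (-14364 - (9021/10492 - 2/27)) = 172 - (-14364 - 1*222583/283284) = 172 - (-14364 - 222583/283284) = 172 - 1*(-4069313959/283284) = 172 + 4069313959/283284 = 4118038807/283284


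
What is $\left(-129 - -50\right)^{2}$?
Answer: $6241$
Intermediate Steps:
$\left(-129 - -50\right)^{2} = \left(-129 + 50\right)^{2} = \left(-79\right)^{2} = 6241$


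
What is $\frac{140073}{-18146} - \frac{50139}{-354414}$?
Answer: $- \frac{4061167494}{535933037} \approx -7.5778$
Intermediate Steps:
$\frac{140073}{-18146} - \frac{50139}{-354414} = 140073 \left(- \frac{1}{18146}\right) - - \frac{16713}{118138} = - \frac{140073}{18146} + \frac{16713}{118138} = - \frac{4061167494}{535933037}$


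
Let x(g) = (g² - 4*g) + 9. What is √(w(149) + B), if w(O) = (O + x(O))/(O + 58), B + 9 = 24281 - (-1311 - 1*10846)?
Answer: √173939018/69 ≈ 191.14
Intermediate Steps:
B = 36429 (B = -9 + (24281 - (-1311 - 1*10846)) = -9 + (24281 - (-1311 - 10846)) = -9 + (24281 - 1*(-12157)) = -9 + (24281 + 12157) = -9 + 36438 = 36429)
x(g) = 9 + g² - 4*g
w(O) = (9 + O² - 3*O)/(58 + O) (w(O) = (O + (9 + O² - 4*O))/(O + 58) = (9 + O² - 3*O)/(58 + O))
√(w(149) + B) = √((9 + 149² - 3*149)/(58 + 149) + 36429) = √((9 + 22201 - 447)/207 + 36429) = √((1/207)*21763 + 36429) = √(21763/207 + 36429) = √(7562566/207) = √173939018/69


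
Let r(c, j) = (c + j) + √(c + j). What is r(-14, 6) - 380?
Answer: -388 + 2*I*√2 ≈ -388.0 + 2.8284*I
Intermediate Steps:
r(c, j) = c + j + √(c + j)
r(-14, 6) - 380 = (-14 + 6 + √(-14 + 6)) - 380 = (-14 + 6 + √(-8)) - 380 = (-14 + 6 + 2*I*√2) - 380 = (-8 + 2*I*√2) - 380 = -388 + 2*I*√2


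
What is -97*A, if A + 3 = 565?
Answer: -54514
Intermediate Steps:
A = 562 (A = -3 + 565 = 562)
-97*A = -97*562 = -54514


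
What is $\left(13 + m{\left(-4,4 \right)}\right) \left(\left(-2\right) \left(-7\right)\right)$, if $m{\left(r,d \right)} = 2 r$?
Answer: $70$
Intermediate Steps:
$\left(13 + m{\left(-4,4 \right)}\right) \left(\left(-2\right) \left(-7\right)\right) = \left(13 + 2 \left(-4\right)\right) \left(\left(-2\right) \left(-7\right)\right) = \left(13 - 8\right) 14 = 5 \cdot 14 = 70$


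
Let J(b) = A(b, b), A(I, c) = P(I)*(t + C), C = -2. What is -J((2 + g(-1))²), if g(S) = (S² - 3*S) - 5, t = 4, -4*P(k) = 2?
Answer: 1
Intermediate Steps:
P(k) = -½ (P(k) = -¼*2 = -½)
g(S) = -5 + S² - 3*S
A(I, c) = -1 (A(I, c) = -(4 - 2)/2 = -½*2 = -1)
J(b) = -1
-J((2 + g(-1))²) = -1*(-1) = 1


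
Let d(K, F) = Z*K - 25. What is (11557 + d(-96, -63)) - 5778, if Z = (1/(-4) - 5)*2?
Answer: 6762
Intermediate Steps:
Z = -21/2 (Z = (-1/4 - 5)*2 = -21/4*2 = -21/2 ≈ -10.500)
d(K, F) = -25 - 21*K/2 (d(K, F) = -21*K/2 - 25 = -25 - 21*K/2)
(11557 + d(-96, -63)) - 5778 = (11557 + (-25 - 21/2*(-96))) - 5778 = (11557 + (-25 + 1008)) - 5778 = (11557 + 983) - 5778 = 12540 - 5778 = 6762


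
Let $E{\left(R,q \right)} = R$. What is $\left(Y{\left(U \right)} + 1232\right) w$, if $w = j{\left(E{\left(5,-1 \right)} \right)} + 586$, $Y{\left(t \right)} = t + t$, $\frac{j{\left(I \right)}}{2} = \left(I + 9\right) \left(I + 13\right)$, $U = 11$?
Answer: $1366860$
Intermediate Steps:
$j{\left(I \right)} = 2 \left(9 + I\right) \left(13 + I\right)$ ($j{\left(I \right)} = 2 \left(I + 9\right) \left(I + 13\right) = 2 \left(9 + I\right) \left(13 + I\right)$)
$Y{\left(t \right)} = 2 t$
$w = 1090$ ($w = \left(234 + 2 \cdot 5^{2} + 44 \cdot 5\right) + 586 = \left(234 + 2 \cdot 25 + 220\right) + 586 = \left(234 + 50 + 220\right) + 586 = 504 + 586 = 1090$)
$\left(Y{\left(U \right)} + 1232\right) w = \left(2 \cdot 11 + 1232\right) 1090 = \left(22 + 1232\right) 1090 = 1254 \cdot 1090 = 1366860$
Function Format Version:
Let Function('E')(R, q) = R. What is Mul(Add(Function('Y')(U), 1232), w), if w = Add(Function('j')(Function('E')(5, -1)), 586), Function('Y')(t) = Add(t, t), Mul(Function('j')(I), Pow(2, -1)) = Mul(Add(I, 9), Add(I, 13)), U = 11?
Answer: 1366860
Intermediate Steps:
Function('j')(I) = Mul(2, Add(9, I), Add(13, I)) (Function('j')(I) = Mul(2, Mul(Add(I, 9), Add(I, 13))) = Mul(2, Mul(Add(9, I), Add(13, I))) = Mul(2, Add(9, I), Add(13, I)))
Function('Y')(t) = Mul(2, t)
w = 1090 (w = Add(Add(234, Mul(2, Pow(5, 2)), Mul(44, 5)), 586) = Add(Add(234, Mul(2, 25), 220), 586) = Add(Add(234, 50, 220), 586) = Add(504, 586) = 1090)
Mul(Add(Function('Y')(U), 1232), w) = Mul(Add(Mul(2, 11), 1232), 1090) = Mul(Add(22, 1232), 1090) = Mul(1254, 1090) = 1366860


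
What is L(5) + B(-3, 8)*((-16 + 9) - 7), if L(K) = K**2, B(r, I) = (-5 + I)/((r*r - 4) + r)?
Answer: 4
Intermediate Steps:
B(r, I) = (-5 + I)/(-4 + r + r**2) (B(r, I) = (-5 + I)/((r**2 - 4) + r) = (-5 + I)/((-4 + r**2) + r) = (-5 + I)/(-4 + r + r**2))
L(5) + B(-3, 8)*((-16 + 9) - 7) = 5**2 + ((-5 + 8)/(-4 - 3 + (-3)**2))*((-16 + 9) - 7) = 25 + (3/(-4 - 3 + 9))*(-7 - 7) = 25 + (3/2)*(-14) = 25 - 21 = 4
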